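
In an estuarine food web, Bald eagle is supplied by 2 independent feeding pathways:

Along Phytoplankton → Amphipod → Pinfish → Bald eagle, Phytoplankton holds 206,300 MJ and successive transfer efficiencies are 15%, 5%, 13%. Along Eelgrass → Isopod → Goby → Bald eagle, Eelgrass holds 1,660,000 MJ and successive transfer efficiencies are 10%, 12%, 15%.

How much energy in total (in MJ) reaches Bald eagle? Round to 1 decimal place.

Via Phytoplankton: 206300 × 0.15 × 0.05 × 0.13 = 201.1425 MJ
Via Eelgrass: 1660000 × 0.1 × 0.12 × 0.15 = 2988 MJ
Total at Bald eagle: 201.1425 + 2988 = 3189.1425 MJ

3189.1 MJ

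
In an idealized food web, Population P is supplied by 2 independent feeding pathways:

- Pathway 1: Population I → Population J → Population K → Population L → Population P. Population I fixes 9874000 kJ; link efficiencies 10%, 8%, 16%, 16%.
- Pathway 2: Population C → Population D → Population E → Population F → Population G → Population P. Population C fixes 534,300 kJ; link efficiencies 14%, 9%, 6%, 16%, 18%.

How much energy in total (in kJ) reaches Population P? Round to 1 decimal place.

2033.8 kJ

Pathway 1: 9874000 × 0.1 × 0.08 × 0.16 × 0.16 = 2022.1952 kJ
Pathway 2: 534300 × 0.14 × 0.09 × 0.06 × 0.16 × 0.18 = 11.63320704 kJ
Total at Population P: 2022.1952 + 11.63320704 = 2033.82840704 kJ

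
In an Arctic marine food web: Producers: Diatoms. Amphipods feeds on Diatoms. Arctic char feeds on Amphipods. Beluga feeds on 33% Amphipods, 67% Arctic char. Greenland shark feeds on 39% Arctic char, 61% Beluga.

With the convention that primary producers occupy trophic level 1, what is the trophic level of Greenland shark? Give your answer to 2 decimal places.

4.41

Amphipods: 1 + 1 = 2
Arctic char: 1 + 2 = 3
Beluga: 1 + (0.33×2 + 0.67×3) = 3.67
Greenland shark: 1 + (0.39×3 + 0.61×3.67) = 4.4087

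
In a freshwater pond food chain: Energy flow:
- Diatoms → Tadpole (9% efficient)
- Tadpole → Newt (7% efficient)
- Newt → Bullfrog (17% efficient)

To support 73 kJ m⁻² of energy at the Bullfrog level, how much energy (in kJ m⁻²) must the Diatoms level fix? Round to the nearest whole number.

68161 kJ m⁻²

Cumulative transfer efficiency: 0.09 × 0.07 × 0.17 = 0.001071
Diatoms energy = 73 / 0.001071 = 68161 kJ m⁻²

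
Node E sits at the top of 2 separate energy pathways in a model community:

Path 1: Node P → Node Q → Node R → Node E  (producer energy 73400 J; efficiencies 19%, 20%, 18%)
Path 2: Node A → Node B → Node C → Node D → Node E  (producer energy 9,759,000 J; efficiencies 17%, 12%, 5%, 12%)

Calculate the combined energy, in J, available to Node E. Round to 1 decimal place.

Path 1: 73400 × 0.19 × 0.2 × 0.18 = 502.056 J
Path 2: 9759000 × 0.17 × 0.12 × 0.05 × 0.12 = 1194.5016 J
Total at Node E: 502.056 + 1194.5016 = 1696.5576 J

1696.6 J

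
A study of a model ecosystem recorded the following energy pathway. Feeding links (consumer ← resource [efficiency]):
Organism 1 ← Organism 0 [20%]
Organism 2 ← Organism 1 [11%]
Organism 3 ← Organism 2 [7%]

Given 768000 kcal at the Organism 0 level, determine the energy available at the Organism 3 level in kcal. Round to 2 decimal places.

Organism 1: 768000 × 0.2 = 153600 kcal
Organism 2: 153600 × 0.11 = 16896 kcal
Organism 3: 16896 × 0.07 = 1182.72 kcal

1182.72 kcal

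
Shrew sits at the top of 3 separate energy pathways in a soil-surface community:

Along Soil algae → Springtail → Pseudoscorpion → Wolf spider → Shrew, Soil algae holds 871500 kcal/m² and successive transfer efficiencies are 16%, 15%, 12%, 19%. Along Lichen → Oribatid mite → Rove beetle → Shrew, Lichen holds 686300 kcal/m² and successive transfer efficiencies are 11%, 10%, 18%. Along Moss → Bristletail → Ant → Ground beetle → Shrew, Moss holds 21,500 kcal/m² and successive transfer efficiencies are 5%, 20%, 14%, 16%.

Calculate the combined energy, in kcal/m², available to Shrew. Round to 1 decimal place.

Via Soil algae: 871500 × 0.16 × 0.15 × 0.12 × 0.19 = 476.8848 kcal/m²
Via Lichen: 686300 × 0.11 × 0.1 × 0.18 = 1358.874 kcal/m²
Via Moss: 21500 × 0.05 × 0.2 × 0.14 × 0.16 = 4.816 kcal/m²
Total at Shrew: 476.8848 + 1358.874 + 4.816 = 1840.5748 kcal/m²

1840.6 kcal/m²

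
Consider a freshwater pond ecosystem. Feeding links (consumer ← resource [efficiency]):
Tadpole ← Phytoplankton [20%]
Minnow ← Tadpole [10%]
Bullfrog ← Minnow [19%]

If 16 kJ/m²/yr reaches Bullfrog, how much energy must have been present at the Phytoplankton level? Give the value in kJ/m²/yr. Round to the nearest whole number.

Cumulative transfer efficiency: 0.2 × 0.1 × 0.19 = 0.0038
Phytoplankton energy = 16 / 0.0038 = 4211 kJ/m²/yr

4211 kJ/m²/yr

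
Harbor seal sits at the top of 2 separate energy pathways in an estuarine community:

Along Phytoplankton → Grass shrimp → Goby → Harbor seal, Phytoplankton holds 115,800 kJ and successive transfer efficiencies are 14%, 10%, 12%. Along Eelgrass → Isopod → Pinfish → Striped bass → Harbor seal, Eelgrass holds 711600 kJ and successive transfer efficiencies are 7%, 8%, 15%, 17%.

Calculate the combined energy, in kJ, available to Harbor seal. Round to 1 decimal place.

296.2 kJ

Via Phytoplankton: 115800 × 0.14 × 0.1 × 0.12 = 194.544 kJ
Via Eelgrass: 711600 × 0.07 × 0.08 × 0.15 × 0.17 = 101.61648 kJ
Total at Harbor seal: 194.544 + 101.61648 = 296.16048 kJ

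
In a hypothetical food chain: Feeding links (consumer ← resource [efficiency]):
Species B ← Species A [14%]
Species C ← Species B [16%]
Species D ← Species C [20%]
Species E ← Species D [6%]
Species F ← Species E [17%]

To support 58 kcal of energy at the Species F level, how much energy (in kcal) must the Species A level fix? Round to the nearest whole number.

Cumulative transfer efficiency: 0.14 × 0.16 × 0.2 × 0.06 × 0.17 = 0.000045696
Species A energy = 58 / 0.000045696 = 1269258 kcal

1269258 kcal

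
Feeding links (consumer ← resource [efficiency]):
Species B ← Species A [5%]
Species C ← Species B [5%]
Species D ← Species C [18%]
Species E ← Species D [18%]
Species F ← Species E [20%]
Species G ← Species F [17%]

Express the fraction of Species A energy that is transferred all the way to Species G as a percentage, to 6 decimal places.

Product of link efficiencies: 0.05 × 0.05 × 0.18 × 0.18 × 0.2 × 0.17 = 0.000002754
As a percentage: 0.000002754 × 100 = 0.000275%

0.000275%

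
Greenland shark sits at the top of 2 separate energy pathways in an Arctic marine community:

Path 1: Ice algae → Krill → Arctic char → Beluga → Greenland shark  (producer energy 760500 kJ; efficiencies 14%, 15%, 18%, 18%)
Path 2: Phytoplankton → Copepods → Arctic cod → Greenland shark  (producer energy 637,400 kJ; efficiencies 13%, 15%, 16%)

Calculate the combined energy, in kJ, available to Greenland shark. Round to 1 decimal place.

Path 1: 760500 × 0.14 × 0.15 × 0.18 × 0.18 = 517.4442 kJ
Path 2: 637400 × 0.13 × 0.15 × 0.16 = 1988.688 kJ
Total at Greenland shark: 517.4442 + 1988.688 = 2506.1322 kJ

2506.1 kJ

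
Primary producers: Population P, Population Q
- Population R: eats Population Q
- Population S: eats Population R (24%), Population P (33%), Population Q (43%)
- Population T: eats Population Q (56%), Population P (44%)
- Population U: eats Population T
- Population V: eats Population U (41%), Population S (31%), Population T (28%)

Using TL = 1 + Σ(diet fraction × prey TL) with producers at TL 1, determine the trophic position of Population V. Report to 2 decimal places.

3.48

Population R: 1 + 1 = 2
Population S: 1 + (0.24×2 + 0.33×1 + 0.43×1) = 2.24
Population T: 1 + (0.56×1 + 0.44×1) = 2
Population U: 1 + 2 = 3
Population V: 1 + (0.41×3 + 0.31×2.24 + 0.28×2) = 3.4844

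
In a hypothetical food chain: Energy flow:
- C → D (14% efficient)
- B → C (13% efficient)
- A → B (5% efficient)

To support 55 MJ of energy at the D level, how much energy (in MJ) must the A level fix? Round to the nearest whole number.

60440 MJ

Cumulative transfer efficiency: 0.05 × 0.13 × 0.14 = 0.00091
A energy = 55 / 0.00091 = 60440 MJ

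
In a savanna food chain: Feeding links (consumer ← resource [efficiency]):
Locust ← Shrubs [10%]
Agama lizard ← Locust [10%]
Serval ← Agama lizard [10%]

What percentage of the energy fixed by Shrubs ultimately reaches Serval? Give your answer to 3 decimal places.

Product of link efficiencies: 0.1 × 0.1 × 0.1 = 0.001
As a percentage: 0.001 × 100 = 0.100%

0.100%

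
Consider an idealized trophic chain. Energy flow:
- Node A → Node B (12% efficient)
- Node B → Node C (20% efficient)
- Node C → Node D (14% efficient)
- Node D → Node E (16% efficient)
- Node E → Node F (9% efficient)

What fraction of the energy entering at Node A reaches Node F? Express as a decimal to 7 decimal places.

Product of link efficiencies: 0.12 × 0.2 × 0.14 × 0.16 × 0.09 = 0.000048384

0.0000484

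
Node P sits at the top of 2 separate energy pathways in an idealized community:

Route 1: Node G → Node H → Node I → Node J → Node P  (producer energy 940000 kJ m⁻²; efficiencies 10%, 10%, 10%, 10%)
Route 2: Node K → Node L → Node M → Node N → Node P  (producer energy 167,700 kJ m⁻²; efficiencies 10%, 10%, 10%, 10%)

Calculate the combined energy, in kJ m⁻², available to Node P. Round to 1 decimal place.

110.8 kJ m⁻²

Route 1: 940000 × 0.1 × 0.1 × 0.1 × 0.1 = 94 kJ m⁻²
Route 2: 167700 × 0.1 × 0.1 × 0.1 × 0.1 = 16.77 kJ m⁻²
Total at Node P: 94 + 16.77 = 110.77 kJ m⁻²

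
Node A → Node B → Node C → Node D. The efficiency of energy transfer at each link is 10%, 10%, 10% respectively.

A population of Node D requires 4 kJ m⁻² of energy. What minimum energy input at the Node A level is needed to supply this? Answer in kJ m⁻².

4000 kJ m⁻²

Cumulative transfer efficiency: 0.1 × 0.1 × 0.1 = 0.001
Node A energy = 4 / 0.001 = 4000 kJ m⁻²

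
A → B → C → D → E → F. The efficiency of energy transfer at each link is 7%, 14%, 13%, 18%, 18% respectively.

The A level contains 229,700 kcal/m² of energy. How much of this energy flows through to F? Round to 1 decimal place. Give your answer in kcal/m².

9.5 kcal/m²

B: 229700 × 0.07 = 16079 kcal/m²
C: 16079 × 0.14 = 2251.06 kcal/m²
D: 2251.06 × 0.13 = 292.6378 kcal/m²
E: 292.6378 × 0.18 = 52.674804 kcal/m²
F: 52.674804 × 0.18 = 9.48146472 kcal/m²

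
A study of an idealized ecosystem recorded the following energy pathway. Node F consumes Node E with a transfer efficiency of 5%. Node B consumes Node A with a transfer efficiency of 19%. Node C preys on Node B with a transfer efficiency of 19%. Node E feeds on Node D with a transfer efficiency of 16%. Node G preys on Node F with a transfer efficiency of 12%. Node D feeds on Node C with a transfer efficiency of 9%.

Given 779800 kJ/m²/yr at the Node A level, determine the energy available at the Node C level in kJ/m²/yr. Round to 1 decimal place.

28150.8 kJ/m²/yr

Node B: 779800 × 0.19 = 148162 kJ/m²/yr
Node C: 148162 × 0.19 = 28150.78 kJ/m²/yr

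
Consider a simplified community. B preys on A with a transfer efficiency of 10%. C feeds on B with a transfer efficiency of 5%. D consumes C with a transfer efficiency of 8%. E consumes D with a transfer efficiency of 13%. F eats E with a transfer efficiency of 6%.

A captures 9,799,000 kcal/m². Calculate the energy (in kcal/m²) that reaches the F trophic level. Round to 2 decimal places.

30.57 kcal/m²

B: 9799000 × 0.1 = 979900 kcal/m²
C: 979900 × 0.05 = 48995 kcal/m²
D: 48995 × 0.08 = 3919.6 kcal/m²
E: 3919.6 × 0.13 = 509.548 kcal/m²
F: 509.548 × 0.06 = 30.57288 kcal/m²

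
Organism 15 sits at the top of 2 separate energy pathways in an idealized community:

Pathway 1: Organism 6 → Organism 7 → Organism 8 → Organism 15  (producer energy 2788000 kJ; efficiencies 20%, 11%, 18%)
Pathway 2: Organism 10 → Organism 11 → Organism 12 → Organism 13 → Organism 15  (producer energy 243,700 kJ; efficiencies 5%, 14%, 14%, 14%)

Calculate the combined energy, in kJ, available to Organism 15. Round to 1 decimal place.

11073.9 kJ

Pathway 1: 2788000 × 0.2 × 0.11 × 0.18 = 11040.48 kJ
Pathway 2: 243700 × 0.05 × 0.14 × 0.14 × 0.14 = 33.43564 kJ
Total at Organism 15: 11040.48 + 33.43564 = 11073.91564 kJ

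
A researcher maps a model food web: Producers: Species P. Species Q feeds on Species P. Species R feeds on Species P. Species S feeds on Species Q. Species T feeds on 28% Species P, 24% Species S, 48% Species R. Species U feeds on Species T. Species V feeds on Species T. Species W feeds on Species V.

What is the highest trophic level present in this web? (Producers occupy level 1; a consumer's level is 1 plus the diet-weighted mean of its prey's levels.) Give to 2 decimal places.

Species Q: 1 + 1 = 2
Species R: 1 + 1 = 2
Species S: 1 + 2 = 3
Species T: 1 + (0.28×1 + 0.24×3 + 0.48×2) = 2.96
Species U: 1 + 2.96 = 3.96
Species V: 1 + 2.96 = 3.96
Species W: 1 + 3.96 = 4.96

4.96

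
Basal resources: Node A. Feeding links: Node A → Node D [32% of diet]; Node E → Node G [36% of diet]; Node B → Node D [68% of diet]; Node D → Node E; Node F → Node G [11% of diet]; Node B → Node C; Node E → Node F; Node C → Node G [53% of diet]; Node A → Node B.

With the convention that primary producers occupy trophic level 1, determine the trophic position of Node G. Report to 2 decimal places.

Node B: 1 + 1 = 2
Node C: 1 + 2 = 3
Node D: 1 + (0.68×2 + 0.32×1) = 2.68
Node E: 1 + 2.68 = 3.68
Node F: 1 + 3.68 = 4.68
Node G: 1 + (0.36×3.68 + 0.11×4.68 + 0.53×3) = 4.4296

4.43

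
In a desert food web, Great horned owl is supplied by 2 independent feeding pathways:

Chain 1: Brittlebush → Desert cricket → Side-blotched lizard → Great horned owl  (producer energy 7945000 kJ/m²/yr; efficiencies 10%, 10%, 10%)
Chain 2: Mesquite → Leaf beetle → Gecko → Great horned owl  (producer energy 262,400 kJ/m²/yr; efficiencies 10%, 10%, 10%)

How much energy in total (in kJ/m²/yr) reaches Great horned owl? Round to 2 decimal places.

Chain 1: 7945000 × 0.1 × 0.1 × 0.1 = 7945 kJ/m²/yr
Chain 2: 262400 × 0.1 × 0.1 × 0.1 = 262.4 kJ/m²/yr
Total at Great horned owl: 7945 + 262.4 = 8207.4 kJ/m²/yr

8207.40 kJ/m²/yr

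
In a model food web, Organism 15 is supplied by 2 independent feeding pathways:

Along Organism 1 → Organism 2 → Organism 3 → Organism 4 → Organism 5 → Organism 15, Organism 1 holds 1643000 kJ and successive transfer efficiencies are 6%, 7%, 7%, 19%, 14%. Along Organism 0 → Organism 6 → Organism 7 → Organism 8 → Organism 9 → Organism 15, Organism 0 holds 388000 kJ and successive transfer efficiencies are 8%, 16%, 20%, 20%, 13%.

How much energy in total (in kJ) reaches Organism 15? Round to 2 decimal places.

38.67 kJ

Via Organism 1: 1643000 × 0.06 × 0.07 × 0.07 × 0.19 × 0.14 = 12.8489172 kJ
Via Organism 0: 388000 × 0.08 × 0.16 × 0.2 × 0.2 × 0.13 = 25.82528 kJ
Total at Organism 15: 12.8489172 + 25.82528 = 38.6741972 kJ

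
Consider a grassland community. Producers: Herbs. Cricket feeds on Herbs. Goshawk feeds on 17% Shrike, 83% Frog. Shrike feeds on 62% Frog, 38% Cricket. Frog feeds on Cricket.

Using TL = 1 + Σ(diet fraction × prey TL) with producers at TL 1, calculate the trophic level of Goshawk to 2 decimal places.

Cricket: 1 + 1 = 2
Frog: 1 + 2 = 3
Shrike: 1 + (0.62×3 + 0.38×2) = 3.62
Goshawk: 1 + (0.17×3.62 + 0.83×3) = 4.1054

4.11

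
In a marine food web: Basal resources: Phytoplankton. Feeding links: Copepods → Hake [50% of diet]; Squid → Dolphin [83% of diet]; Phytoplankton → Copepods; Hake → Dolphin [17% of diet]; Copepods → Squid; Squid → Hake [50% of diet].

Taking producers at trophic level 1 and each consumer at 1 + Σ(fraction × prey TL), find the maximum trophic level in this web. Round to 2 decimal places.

4.09

Copepods: 1 + 1 = 2
Squid: 1 + 2 = 3
Hake: 1 + (0.5×2 + 0.5×3) = 3.5
Dolphin: 1 + (0.83×3 + 0.17×3.5) = 4.085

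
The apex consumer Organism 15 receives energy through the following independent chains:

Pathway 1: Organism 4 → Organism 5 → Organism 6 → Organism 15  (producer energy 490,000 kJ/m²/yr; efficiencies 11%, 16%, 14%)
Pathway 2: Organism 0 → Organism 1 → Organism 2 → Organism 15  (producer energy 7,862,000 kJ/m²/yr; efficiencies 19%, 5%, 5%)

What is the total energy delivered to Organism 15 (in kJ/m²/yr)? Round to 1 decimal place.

Pathway 1: 490000 × 0.11 × 0.16 × 0.14 = 1207.36 kJ/m²/yr
Pathway 2: 7862000 × 0.19 × 0.05 × 0.05 = 3734.45 kJ/m²/yr
Total at Organism 15: 1207.36 + 3734.45 = 4941.81 kJ/m²/yr

4941.8 kJ/m²/yr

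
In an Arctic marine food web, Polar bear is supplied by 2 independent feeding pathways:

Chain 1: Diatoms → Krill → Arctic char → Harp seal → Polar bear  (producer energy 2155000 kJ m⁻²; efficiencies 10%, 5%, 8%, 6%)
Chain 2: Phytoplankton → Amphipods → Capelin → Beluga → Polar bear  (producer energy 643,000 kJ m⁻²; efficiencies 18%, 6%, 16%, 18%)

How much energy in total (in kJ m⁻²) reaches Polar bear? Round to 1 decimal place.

251.7 kJ m⁻²

Chain 1: 2155000 × 0.1 × 0.05 × 0.08 × 0.06 = 51.72 kJ m⁻²
Chain 2: 643000 × 0.18 × 0.06 × 0.16 × 0.18 = 199.99872 kJ m⁻²
Total at Polar bear: 51.72 + 199.99872 = 251.71872 kJ m⁻²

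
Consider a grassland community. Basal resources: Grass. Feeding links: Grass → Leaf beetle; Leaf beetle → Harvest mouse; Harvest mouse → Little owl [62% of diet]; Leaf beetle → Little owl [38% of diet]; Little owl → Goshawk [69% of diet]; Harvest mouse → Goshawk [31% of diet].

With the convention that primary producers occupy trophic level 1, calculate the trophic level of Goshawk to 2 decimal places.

4.43

Leaf beetle: 1 + 1 = 2
Harvest mouse: 1 + 2 = 3
Little owl: 1 + (0.62×3 + 0.38×2) = 3.62
Goshawk: 1 + (0.69×3.62 + 0.31×3) = 4.4278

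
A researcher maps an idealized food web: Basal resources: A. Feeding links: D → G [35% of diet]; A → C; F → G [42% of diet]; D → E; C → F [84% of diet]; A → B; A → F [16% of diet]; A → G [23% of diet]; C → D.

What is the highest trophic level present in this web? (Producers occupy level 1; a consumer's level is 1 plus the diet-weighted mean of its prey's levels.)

B: 1 + 1 = 2
C: 1 + 1 = 2
D: 1 + 2 = 3
E: 1 + 3 = 4
F: 1 + (0.84×2 + 0.16×1) = 2.84
G: 1 + (0.23×1 + 0.35×3 + 0.42×2.84) = 3.4728

4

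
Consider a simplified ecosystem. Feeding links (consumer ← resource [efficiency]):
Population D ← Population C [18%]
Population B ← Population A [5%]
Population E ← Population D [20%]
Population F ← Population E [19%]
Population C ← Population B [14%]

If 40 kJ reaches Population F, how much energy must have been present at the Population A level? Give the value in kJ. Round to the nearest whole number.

Cumulative transfer efficiency: 0.05 × 0.14 × 0.18 × 0.2 × 0.19 = 0.00004788
Population A energy = 40 / 0.00004788 = 835422 kJ

835422 kJ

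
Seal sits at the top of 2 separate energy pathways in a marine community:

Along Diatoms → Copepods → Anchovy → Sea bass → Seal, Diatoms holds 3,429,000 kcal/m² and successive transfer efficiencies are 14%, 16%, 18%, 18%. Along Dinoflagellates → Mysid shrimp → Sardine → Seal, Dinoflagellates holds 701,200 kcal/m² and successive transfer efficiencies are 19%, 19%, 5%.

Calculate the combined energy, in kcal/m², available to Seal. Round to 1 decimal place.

Via Diatoms: 3429000 × 0.14 × 0.16 × 0.18 × 0.18 = 2488.63104 kcal/m²
Via Dinoflagellates: 701200 × 0.19 × 0.19 × 0.05 = 1265.666 kcal/m²
Total at Seal: 2488.63104 + 1265.666 = 3754.29704 kcal/m²

3754.3 kcal/m²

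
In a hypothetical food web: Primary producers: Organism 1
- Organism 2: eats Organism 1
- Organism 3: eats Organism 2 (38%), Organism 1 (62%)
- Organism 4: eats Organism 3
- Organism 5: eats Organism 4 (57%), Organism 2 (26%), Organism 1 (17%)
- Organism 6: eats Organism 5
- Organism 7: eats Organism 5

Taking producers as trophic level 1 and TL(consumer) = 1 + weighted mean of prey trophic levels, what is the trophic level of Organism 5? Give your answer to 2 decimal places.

3.62

Organism 2: 1 + 1 = 2
Organism 3: 1 + (0.38×2 + 0.62×1) = 2.38
Organism 4: 1 + 2.38 = 3.38
Organism 5: 1 + (0.57×3.38 + 0.26×2 + 0.17×1) = 3.6166
Organism 6: 1 + 3.6166 = 4.6166
Organism 7: 1 + 3.6166 = 4.6166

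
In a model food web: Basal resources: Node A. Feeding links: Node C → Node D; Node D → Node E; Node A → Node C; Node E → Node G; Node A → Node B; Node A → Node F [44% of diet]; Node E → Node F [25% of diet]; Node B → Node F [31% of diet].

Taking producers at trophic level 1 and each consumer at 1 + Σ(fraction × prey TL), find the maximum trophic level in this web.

5

Node B: 1 + 1 = 2
Node C: 1 + 1 = 2
Node D: 1 + 2 = 3
Node E: 1 + 3 = 4
Node F: 1 + (0.44×1 + 0.25×4 + 0.31×2) = 3.06
Node G: 1 + 4 = 5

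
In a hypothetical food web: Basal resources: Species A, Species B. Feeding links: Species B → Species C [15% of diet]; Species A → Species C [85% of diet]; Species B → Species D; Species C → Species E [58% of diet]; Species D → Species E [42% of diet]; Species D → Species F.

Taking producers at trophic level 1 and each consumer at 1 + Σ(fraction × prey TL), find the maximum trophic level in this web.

3

Species C: 1 + (0.15×1 + 0.85×1) = 2
Species D: 1 + 1 = 2
Species E: 1 + (0.58×2 + 0.42×2) = 3
Species F: 1 + 2 = 3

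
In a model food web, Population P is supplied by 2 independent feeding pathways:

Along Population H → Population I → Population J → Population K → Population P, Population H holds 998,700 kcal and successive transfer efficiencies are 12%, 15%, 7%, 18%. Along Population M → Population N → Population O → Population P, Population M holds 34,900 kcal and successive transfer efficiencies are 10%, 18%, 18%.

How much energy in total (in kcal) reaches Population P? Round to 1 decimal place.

Via Population H: 998700 × 0.12 × 0.15 × 0.07 × 0.18 = 226.50516 kcal
Via Population M: 34900 × 0.1 × 0.18 × 0.18 = 113.076 kcal
Total at Population P: 226.50516 + 113.076 = 339.58116 kcal

339.6 kcal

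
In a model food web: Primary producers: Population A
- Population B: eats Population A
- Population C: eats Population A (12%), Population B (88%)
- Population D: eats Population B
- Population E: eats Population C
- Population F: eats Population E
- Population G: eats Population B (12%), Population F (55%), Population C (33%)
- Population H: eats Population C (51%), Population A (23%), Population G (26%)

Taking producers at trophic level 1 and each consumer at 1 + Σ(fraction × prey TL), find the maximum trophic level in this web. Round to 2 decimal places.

Population B: 1 + 1 = 2
Population C: 1 + (0.12×1 + 0.88×2) = 2.88
Population D: 1 + 2 = 3
Population E: 1 + 2.88 = 3.88
Population F: 1 + 3.88 = 4.88
Population G: 1 + (0.12×2 + 0.55×4.88 + 0.33×2.88) = 4.8744
Population H: 1 + (0.51×2.88 + 0.23×1 + 0.26×4.8744) = 3.966144

4.88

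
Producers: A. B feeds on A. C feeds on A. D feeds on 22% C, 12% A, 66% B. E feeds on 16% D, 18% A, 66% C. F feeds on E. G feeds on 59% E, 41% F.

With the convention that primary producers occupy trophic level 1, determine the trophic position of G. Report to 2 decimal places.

4.37

B: 1 + 1 = 2
C: 1 + 1 = 2
D: 1 + (0.22×2 + 0.12×1 + 0.66×2) = 2.88
E: 1 + (0.16×2.88 + 0.18×1 + 0.66×2) = 2.9608
F: 1 + 2.9608 = 3.9608
G: 1 + (0.59×2.9608 + 0.41×3.9608) = 4.3708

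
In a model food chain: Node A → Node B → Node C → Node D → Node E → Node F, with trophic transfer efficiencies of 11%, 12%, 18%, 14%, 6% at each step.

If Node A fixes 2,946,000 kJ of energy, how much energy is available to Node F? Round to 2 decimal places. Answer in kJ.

Node B: 2946000 × 0.11 = 324060 kJ
Node C: 324060 × 0.12 = 38887.2 kJ
Node D: 38887.2 × 0.18 = 6999.696 kJ
Node E: 6999.696 × 0.14 = 979.95744 kJ
Node F: 979.95744 × 0.06 = 58.7974464 kJ

58.80 kJ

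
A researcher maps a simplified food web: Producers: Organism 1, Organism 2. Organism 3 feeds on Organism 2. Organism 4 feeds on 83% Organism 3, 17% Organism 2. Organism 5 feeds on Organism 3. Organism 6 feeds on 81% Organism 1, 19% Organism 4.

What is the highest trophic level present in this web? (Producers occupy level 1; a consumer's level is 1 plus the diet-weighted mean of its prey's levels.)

Organism 3: 1 + 1 = 2
Organism 4: 1 + (0.83×2 + 0.17×1) = 2.83
Organism 5: 1 + 2 = 3
Organism 6: 1 + (0.81×1 + 0.19×2.83) = 2.3477

3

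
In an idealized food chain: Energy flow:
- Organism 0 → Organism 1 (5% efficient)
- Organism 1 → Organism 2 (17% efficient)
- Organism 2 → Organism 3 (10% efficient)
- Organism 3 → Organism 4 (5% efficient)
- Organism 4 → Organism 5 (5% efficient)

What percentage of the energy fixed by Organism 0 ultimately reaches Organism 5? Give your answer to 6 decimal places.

0.000213%

Product of link efficiencies: 0.05 × 0.17 × 0.1 × 0.05 × 0.05 = 0.000002125
As a percentage: 0.000002125 × 100 = 0.000213%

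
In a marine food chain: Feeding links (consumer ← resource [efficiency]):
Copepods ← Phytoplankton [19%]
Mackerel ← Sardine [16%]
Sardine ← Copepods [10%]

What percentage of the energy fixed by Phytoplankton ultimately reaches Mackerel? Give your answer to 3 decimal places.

0.304%

Product of link efficiencies: 0.19 × 0.1 × 0.16 = 0.00304
As a percentage: 0.00304 × 100 = 0.304%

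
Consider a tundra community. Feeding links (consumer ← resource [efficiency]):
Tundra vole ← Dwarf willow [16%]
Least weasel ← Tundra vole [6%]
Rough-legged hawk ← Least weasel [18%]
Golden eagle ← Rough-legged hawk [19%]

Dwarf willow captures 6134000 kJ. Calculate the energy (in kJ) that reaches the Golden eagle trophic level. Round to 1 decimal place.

Tundra vole: 6134000 × 0.16 = 981440 kJ
Least weasel: 981440 × 0.06 = 58886.4 kJ
Rough-legged hawk: 58886.4 × 0.18 = 10599.552 kJ
Golden eagle: 10599.552 × 0.19 = 2013.91488 kJ

2013.9 kJ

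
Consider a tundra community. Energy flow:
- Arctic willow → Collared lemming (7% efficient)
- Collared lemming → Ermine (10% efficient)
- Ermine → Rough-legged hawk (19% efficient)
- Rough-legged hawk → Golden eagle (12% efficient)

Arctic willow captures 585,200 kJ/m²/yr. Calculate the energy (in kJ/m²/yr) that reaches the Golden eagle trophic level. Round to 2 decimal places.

93.40 kJ/m²/yr

Collared lemming: 585200 × 0.07 = 40964 kJ/m²/yr
Ermine: 40964 × 0.1 = 4096.4 kJ/m²/yr
Rough-legged hawk: 4096.4 × 0.19 = 778.316 kJ/m²/yr
Golden eagle: 778.316 × 0.12 = 93.39792 kJ/m²/yr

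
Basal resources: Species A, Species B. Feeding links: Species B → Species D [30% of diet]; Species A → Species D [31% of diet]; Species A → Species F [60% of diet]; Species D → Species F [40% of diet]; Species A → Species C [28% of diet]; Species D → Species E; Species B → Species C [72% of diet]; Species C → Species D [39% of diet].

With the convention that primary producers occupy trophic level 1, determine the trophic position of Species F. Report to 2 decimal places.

2.56

Species C: 1 + (0.28×1 + 0.72×1) = 2
Species D: 1 + (0.31×1 + 0.39×2 + 0.3×1) = 2.39
Species E: 1 + 2.39 = 3.39
Species F: 1 + (0.4×2.39 + 0.6×1) = 2.556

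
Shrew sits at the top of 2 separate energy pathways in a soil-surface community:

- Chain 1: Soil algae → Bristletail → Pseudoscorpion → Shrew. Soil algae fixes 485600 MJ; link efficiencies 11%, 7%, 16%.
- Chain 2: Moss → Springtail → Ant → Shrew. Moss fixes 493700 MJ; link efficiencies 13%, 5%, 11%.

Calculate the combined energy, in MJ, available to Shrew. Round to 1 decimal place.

951.3 MJ

Chain 1: 485600 × 0.11 × 0.07 × 0.16 = 598.2592 MJ
Chain 2: 493700 × 0.13 × 0.05 × 0.11 = 352.9955 MJ
Total at Shrew: 598.2592 + 352.9955 = 951.2547 MJ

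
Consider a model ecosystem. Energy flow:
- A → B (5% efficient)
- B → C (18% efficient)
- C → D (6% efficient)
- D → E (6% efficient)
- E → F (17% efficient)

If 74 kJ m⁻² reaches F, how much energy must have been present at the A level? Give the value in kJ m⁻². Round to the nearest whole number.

Cumulative transfer efficiency: 0.05 × 0.18 × 0.06 × 0.06 × 0.17 = 0.000005508
A energy = 74 / 0.000005508 = 13435004 kJ m⁻²

13435004 kJ m⁻²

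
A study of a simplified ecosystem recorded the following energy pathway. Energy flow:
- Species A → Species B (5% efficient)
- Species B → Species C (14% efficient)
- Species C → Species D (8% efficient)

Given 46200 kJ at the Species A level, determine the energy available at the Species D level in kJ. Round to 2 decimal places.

Species B: 46200 × 0.05 = 2310 kJ
Species C: 2310 × 0.14 = 323.4 kJ
Species D: 323.4 × 0.08 = 25.872 kJ

25.87 kJ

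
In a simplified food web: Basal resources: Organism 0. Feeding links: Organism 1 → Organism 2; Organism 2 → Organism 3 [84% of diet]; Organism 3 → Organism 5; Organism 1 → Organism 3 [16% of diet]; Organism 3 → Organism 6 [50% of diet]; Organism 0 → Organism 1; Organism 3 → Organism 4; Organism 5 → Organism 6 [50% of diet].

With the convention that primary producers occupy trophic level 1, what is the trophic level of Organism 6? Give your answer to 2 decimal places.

Organism 1: 1 + 1 = 2
Organism 2: 1 + 2 = 3
Organism 3: 1 + (0.16×2 + 0.84×3) = 3.84
Organism 4: 1 + 3.84 = 4.84
Organism 5: 1 + 3.84 = 4.84
Organism 6: 1 + (0.5×3.84 + 0.5×4.84) = 5.34

5.34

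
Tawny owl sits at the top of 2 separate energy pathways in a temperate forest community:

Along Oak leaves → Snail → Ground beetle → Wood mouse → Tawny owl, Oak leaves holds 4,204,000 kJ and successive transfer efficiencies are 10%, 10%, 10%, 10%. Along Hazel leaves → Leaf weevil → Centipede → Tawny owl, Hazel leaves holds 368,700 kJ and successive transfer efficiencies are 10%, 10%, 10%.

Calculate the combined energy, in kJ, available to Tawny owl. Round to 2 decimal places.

789.10 kJ

Via Oak leaves: 4204000 × 0.1 × 0.1 × 0.1 × 0.1 = 420.4 kJ
Via Hazel leaves: 368700 × 0.1 × 0.1 × 0.1 = 368.7 kJ
Total at Tawny owl: 420.4 + 368.7 = 789.1 kJ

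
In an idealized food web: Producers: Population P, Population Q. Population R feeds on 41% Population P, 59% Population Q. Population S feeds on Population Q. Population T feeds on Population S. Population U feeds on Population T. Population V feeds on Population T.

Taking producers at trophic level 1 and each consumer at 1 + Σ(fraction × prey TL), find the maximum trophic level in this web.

4

Population R: 1 + (0.41×1 + 0.59×1) = 2
Population S: 1 + 1 = 2
Population T: 1 + 2 = 3
Population U: 1 + 3 = 4
Population V: 1 + 3 = 4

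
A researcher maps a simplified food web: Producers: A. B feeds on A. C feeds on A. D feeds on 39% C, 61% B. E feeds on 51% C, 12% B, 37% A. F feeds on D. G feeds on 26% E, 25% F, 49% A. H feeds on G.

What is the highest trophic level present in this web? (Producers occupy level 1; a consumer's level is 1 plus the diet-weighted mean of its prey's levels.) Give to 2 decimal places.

4.17

B: 1 + 1 = 2
C: 1 + 1 = 2
D: 1 + (0.39×2 + 0.61×2) = 3
E: 1 + (0.51×2 + 0.12×2 + 0.37×1) = 2.63
F: 1 + 3 = 4
G: 1 + (0.26×2.63 + 0.25×4 + 0.49×1) = 3.1738
H: 1 + 3.1738 = 4.1738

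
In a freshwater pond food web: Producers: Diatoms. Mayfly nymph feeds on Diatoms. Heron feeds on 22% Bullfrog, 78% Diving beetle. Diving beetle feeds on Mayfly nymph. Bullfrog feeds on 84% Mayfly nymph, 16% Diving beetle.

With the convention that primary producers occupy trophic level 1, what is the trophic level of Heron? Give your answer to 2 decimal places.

Mayfly nymph: 1 + 1 = 2
Diving beetle: 1 + 2 = 3
Bullfrog: 1 + (0.84×2 + 0.16×3) = 3.16
Heron: 1 + (0.22×3.16 + 0.78×3) = 4.0352

4.04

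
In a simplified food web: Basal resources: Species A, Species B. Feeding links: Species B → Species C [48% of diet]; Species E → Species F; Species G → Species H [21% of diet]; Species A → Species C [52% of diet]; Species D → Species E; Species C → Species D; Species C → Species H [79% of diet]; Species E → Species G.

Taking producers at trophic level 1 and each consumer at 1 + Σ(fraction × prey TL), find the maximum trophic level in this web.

5

Species C: 1 + (0.48×1 + 0.52×1) = 2
Species D: 1 + 2 = 3
Species E: 1 + 3 = 4
Species F: 1 + 4 = 5
Species G: 1 + 4 = 5
Species H: 1 + (0.21×5 + 0.79×2) = 3.63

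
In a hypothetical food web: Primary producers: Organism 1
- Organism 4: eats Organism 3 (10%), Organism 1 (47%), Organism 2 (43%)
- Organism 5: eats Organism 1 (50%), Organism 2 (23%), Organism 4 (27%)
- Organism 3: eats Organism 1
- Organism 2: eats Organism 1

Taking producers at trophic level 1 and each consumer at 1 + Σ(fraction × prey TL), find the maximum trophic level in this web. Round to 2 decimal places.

Organism 2: 1 + 1 = 2
Organism 3: 1 + 1 = 2
Organism 4: 1 + (0.1×2 + 0.47×1 + 0.43×2) = 2.53
Organism 5: 1 + (0.5×1 + 0.23×2 + 0.27×2.53) = 2.6431

2.64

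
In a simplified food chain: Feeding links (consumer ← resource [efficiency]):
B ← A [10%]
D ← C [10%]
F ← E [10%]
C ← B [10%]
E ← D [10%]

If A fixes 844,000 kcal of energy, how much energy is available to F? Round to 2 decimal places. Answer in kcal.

8.44 kcal

B: 844000 × 0.1 = 84400 kcal
C: 84400 × 0.1 = 8440 kcal
D: 8440 × 0.1 = 844 kcal
E: 844 × 0.1 = 84.4 kcal
F: 84.4 × 0.1 = 8.44 kcal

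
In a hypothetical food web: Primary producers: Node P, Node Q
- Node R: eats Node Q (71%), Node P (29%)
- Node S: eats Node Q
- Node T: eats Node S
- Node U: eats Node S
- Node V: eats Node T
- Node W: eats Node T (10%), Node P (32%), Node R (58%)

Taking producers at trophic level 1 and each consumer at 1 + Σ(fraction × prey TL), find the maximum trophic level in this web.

4

Node R: 1 + (0.71×1 + 0.29×1) = 2
Node S: 1 + 1 = 2
Node T: 1 + 2 = 3
Node U: 1 + 2 = 3
Node V: 1 + 3 = 4
Node W: 1 + (0.1×3 + 0.32×1 + 0.58×2) = 2.78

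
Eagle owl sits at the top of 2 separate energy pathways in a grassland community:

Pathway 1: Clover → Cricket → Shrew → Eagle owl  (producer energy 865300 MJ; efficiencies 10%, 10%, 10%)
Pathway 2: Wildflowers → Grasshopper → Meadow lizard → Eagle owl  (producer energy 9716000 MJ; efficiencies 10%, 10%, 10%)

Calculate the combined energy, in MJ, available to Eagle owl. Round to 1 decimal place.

Pathway 1: 865300 × 0.1 × 0.1 × 0.1 = 865.3 MJ
Pathway 2: 9716000 × 0.1 × 0.1 × 0.1 = 9716 MJ
Total at Eagle owl: 865.3 + 9716 = 10581.3 MJ

10581.3 MJ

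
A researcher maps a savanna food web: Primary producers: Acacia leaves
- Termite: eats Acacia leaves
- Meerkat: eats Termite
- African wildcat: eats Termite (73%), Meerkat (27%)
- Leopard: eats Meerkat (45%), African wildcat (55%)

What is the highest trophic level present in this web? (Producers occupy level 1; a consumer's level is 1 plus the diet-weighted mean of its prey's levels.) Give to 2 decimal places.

Termite: 1 + 1 = 2
Meerkat: 1 + 2 = 3
African wildcat: 1 + (0.73×2 + 0.27×3) = 3.27
Leopard: 1 + (0.45×3 + 0.55×3.27) = 4.1485

4.15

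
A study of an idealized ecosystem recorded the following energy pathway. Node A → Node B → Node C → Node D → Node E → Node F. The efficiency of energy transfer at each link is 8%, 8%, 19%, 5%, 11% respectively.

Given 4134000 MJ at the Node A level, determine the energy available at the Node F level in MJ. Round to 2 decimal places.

27.65 MJ

Node B: 4134000 × 0.08 = 330720 MJ
Node C: 330720 × 0.08 = 26457.6 MJ
Node D: 26457.6 × 0.19 = 5026.944 MJ
Node E: 5026.944 × 0.05 = 251.3472 MJ
Node F: 251.3472 × 0.11 = 27.648192 MJ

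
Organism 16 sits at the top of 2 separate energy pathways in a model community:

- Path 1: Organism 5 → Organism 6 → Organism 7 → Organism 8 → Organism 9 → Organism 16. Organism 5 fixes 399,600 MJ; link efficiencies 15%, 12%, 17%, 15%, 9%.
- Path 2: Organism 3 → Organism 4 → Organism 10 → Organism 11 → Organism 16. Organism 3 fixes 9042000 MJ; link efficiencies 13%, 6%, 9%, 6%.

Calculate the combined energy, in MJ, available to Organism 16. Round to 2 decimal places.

Path 1: 399600 × 0.15 × 0.12 × 0.17 × 0.15 × 0.09 = 16.507476 MJ
Path 2: 9042000 × 0.13 × 0.06 × 0.09 × 0.06 = 380.84904 MJ
Total at Organism 16: 16.507476 + 380.84904 = 397.356516 MJ

397.36 MJ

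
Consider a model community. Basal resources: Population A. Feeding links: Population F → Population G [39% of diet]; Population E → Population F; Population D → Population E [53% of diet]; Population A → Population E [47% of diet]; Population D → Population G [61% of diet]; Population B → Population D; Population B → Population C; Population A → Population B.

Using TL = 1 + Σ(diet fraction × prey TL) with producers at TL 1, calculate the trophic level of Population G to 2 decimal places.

4.41

Population B: 1 + 1 = 2
Population C: 1 + 2 = 3
Population D: 1 + 2 = 3
Population E: 1 + (0.53×3 + 0.47×1) = 3.06
Population F: 1 + 3.06 = 4.06
Population G: 1 + (0.61×3 + 0.39×4.06) = 4.4134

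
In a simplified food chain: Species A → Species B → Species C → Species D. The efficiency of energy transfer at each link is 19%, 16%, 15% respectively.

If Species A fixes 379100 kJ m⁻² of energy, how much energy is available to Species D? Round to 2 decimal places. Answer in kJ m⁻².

Species B: 379100 × 0.19 = 72029 kJ m⁻²
Species C: 72029 × 0.16 = 11524.64 kJ m⁻²
Species D: 11524.64 × 0.15 = 1728.696 kJ m⁻²

1728.70 kJ m⁻²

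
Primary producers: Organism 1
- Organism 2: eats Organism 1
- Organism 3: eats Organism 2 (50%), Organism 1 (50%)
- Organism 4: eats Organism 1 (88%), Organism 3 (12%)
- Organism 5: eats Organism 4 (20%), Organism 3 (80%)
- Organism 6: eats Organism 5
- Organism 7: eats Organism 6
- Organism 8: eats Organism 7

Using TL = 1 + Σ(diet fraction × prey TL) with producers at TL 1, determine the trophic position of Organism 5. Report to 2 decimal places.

3.44

Organism 2: 1 + 1 = 2
Organism 3: 1 + (0.5×2 + 0.5×1) = 2.5
Organism 4: 1 + (0.88×1 + 0.12×2.5) = 2.18
Organism 5: 1 + (0.2×2.18 + 0.8×2.5) = 3.436
Organism 6: 1 + 3.436 = 4.436
Organism 7: 1 + 4.436 = 5.436
Organism 8: 1 + 5.436 = 6.436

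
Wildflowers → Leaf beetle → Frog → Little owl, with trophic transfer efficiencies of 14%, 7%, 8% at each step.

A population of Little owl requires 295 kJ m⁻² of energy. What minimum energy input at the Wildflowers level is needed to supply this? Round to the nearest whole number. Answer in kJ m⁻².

Cumulative transfer efficiency: 0.14 × 0.07 × 0.08 = 0.000784
Wildflowers energy = 295 / 0.000784 = 376276 kJ m⁻²

376276 kJ m⁻²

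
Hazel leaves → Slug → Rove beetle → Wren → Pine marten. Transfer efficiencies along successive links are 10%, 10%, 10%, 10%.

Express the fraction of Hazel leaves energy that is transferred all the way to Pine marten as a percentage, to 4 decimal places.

0.0100%

Product of link efficiencies: 0.1 × 0.1 × 0.1 × 0.1 = 0.0001
As a percentage: 0.0001 × 100 = 0.0100%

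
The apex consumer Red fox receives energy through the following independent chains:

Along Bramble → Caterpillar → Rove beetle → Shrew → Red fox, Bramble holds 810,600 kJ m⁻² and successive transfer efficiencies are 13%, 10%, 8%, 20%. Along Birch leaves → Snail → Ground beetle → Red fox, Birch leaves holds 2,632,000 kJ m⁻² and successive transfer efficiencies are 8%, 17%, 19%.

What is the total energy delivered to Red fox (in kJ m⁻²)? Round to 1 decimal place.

6969.7 kJ m⁻²

Via Bramble: 810600 × 0.13 × 0.1 × 0.08 × 0.2 = 168.6048 kJ m⁻²
Via Birch leaves: 2632000 × 0.08 × 0.17 × 0.19 = 6801.088 kJ m⁻²
Total at Red fox: 168.6048 + 6801.088 = 6969.6928 kJ m⁻²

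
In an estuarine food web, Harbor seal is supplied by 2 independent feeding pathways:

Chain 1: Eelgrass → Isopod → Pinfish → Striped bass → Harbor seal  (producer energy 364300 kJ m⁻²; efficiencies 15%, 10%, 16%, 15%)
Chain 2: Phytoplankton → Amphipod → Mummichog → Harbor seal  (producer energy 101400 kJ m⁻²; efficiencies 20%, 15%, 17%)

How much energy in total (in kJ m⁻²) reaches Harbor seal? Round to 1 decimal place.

Chain 1: 364300 × 0.15 × 0.1 × 0.16 × 0.15 = 131.148 kJ m⁻²
Chain 2: 101400 × 0.2 × 0.15 × 0.17 = 517.14 kJ m⁻²
Total at Harbor seal: 131.148 + 517.14 = 648.288 kJ m⁻²

648.3 kJ m⁻²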